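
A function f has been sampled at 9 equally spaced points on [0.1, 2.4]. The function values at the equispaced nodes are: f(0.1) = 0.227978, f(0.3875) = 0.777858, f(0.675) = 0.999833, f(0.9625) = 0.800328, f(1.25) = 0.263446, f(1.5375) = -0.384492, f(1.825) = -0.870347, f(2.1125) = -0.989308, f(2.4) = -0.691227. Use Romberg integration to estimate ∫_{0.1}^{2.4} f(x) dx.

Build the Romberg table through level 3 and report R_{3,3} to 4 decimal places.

R_{0,0} (trapezoid, 1 panel, h=2.3000): -0.532736
R_{1,0} (trapezoid, 2 panels, h=1.1500): 0.036595
R_{2,0} (trapezoid, 4 panels, h=0.5750): 0.092752
R_{3,0} (trapezoid, 8 panels, h=0.2875): 0.105137
R_{1,1} = 0.036595 + (0.036595 − (-0.532736))/3 = 0.226372
R_{2,1} = 0.092752 + (0.092752 − 0.036595)/3 = 0.111471
R_{3,1} = 0.105137 + (0.105137 − 0.092752)/3 = 0.109265
R_{2,2} = 0.111471 + (0.111471 − 0.226372)/15 = 0.103811
R_{3,2} = 0.109265 + (0.109265 − 0.111471)/15 = 0.109118
R_{3,3} = 0.109118 + (0.109118 − 0.103811)/63 = 0.109202

0.1092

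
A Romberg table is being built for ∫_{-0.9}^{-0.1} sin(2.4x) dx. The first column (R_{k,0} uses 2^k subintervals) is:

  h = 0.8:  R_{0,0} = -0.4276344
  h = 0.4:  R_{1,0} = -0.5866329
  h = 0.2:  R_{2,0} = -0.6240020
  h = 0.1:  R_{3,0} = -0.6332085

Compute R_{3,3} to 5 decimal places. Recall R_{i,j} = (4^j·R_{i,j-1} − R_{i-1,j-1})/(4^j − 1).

-0.63627

Richardson extrapolation on the trapezoidal column (denominator 4−1=3):
R_{1,1} = (4·(-0.5866329) − (-0.4276344)) / 3 = -0.6396324
R_{2,1} = (4·(-0.6240020) − (-0.5866329)) / 3 = -0.6364584
R_{3,1} = -0.6332085 + (-0.6332085 − (-0.6240020))/3 = -0.6362773
R_{2,2} = -0.6364584 + (-0.6364584 − (-0.6396324))/15 = -0.6362468
R_{3,2} = (16·(-0.6362773) − (-0.6364584)) / 15 = -0.6362652
R_{3,3} = (64·(-0.6362652) − (-0.6362468)) / 63 = -0.6362655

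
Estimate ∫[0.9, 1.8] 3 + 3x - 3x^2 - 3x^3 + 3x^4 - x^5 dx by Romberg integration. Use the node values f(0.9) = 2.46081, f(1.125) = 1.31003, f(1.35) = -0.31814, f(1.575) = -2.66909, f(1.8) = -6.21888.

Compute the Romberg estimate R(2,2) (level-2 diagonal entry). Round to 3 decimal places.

R(0,0) (trapezoid, 1 panel, h=0.9000): -1.69113
R(1,0) (trapezoid, 2 panels, h=0.4500): -0.98873
R(2,0) (trapezoid, 4 panels, h=0.2250): -0.80015
R(1,1) = -0.98873 + (-0.98873 − (-1.69113))/3 = -0.75460
R(2,1) = -0.80015 + (-0.80015 − (-0.98873))/3 = -0.73729
R(2,2) = -0.73729 + (-0.73729 − (-0.75460))/15 = -0.73614

-0.736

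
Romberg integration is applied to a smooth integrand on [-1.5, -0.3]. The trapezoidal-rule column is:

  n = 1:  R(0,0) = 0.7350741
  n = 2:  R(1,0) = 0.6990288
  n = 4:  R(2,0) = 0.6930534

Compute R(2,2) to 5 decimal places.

0.69133

R(1,1) = 0.6990288 + (0.6990288 − 0.7350741)/3 = 0.6870137
R(2,1) = (4·0.6930534 − 0.6990288) / 3 = 0.6910616
R(2,2) = (16·0.6910616 − 0.6870137) / 15 = 0.6913315
(Column j=1 coincides with Simpson's rule on the same nodes.)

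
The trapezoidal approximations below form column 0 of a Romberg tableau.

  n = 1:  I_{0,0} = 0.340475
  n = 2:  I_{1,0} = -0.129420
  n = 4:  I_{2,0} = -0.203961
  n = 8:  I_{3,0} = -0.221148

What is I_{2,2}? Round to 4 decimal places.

-0.2250

Richardson extrapolation on the trapezoidal column (denominator 4−1=3):
I_{1,1} = -0.129420 + (-0.129420 − 0.340475)/3 = -0.286052
I_{2,1} = (4·(-0.203961) − (-0.129420)) / 3 = -0.228808
I_{2,2} = (16·(-0.228808) − (-0.286052)) / 15 = -0.224992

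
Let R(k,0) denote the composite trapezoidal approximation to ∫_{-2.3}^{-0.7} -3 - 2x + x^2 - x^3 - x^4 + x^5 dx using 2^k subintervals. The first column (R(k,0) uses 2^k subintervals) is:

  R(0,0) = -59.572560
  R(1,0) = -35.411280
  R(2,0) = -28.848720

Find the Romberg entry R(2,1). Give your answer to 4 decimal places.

Richardson extrapolation on the trapezoidal column (denominator 4−1=3):
R(2,1) = (4·(-28.848720) − (-35.411280)) / 3 = -26.661200

-26.6612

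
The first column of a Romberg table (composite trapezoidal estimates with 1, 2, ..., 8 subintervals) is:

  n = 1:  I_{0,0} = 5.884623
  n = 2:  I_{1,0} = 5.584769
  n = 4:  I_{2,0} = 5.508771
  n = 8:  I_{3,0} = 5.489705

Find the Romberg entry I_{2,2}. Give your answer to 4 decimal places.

5.4833

Richardson extrapolation on the trapezoidal column (denominator 4−1=3):
I_{1,1} = (4·5.584769 − 5.884623) / 3 = 5.484818
I_{2,1} = (4·5.508771 − 5.584769) / 3 = 5.483438
I_{2,2} = 5.483438 + (5.483438 − 5.484818)/15 = 5.483346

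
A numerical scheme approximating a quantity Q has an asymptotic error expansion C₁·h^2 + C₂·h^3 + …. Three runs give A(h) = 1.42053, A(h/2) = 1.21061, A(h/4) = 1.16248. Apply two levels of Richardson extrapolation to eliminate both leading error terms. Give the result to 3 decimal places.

First eliminate the h^2 term (factor 2^2 = 4):
  B₁ = (4·1.21061 − 1.42053)/3 = 1.14064
  B₂ = (4·1.16248 − 1.21061)/3 = 1.14644
Then eliminate the h^3 term (factor 2^3 = 8):
  (8·1.14644 − 1.14064)/7 = 1.14727

1.147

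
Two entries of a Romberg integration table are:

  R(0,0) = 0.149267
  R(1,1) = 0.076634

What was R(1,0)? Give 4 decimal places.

0.0948

From R(1,1) = (4·R(1,0) − R(0,0))/3, solve for R(1,0):
4·R(1,0) = 3·0.076634 + 0.149267 = 0.379169
R(1,0) = 0.094792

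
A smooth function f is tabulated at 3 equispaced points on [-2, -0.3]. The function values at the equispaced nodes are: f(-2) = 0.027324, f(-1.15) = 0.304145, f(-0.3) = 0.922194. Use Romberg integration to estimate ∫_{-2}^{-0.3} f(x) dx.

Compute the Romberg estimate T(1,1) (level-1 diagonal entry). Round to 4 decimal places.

0.6137

T(0,0) (trapezoid, 1 panel, h=1.7000): 0.807090
T(1,0) (trapezoid, 2 panels, h=0.8500): 0.662068
T(1,1) = 0.662068 + (0.662068 − 0.807090)/3 = 0.613727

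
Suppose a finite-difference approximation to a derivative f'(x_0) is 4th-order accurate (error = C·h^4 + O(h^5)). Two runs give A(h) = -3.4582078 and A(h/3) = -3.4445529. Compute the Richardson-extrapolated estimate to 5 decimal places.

The leading error scales as h^4; refining by a factor of 3 reduces it by 3^4 = 81.
Extrapolated value = (81·A(h/3) − A(h)) / (81 − 1)
= (81·(-3.4445529) − (-3.4582078)) / 80
= -275.5505771 / 80 = -3.4443822

-3.44438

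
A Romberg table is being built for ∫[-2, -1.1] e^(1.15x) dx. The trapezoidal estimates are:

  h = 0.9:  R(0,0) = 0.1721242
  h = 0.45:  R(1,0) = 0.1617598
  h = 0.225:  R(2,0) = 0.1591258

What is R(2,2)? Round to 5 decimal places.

0.15824

R(1,1) = (4·0.1617598 − 0.1721242) / 3 = 0.1583050
R(2,1) = 0.1591258 + (0.1591258 − 0.1617598)/3 = 0.1582478
R(2,2) = 0.1582478 + (0.1582478 − 0.1583050)/15 = 0.1582440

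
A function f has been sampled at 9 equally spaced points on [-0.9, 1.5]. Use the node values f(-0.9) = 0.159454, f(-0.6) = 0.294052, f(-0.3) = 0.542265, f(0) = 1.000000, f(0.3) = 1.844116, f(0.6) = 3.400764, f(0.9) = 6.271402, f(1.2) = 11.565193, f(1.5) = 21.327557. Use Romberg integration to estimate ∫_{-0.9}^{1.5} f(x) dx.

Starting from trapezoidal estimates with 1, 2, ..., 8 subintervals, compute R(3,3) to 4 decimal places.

10.3769

R(0,0) (trapezoid, 1 panel, h=2.4000): 25.784413
R(1,0) (trapezoid, 2 panels, h=1.2000): 15.105146
R(2,0) (trapezoid, 4 panels, h=0.6000): 11.640773
R(3,0) (trapezoid, 8 panels, h=0.3000): 10.698389
R(1,1) = 15.105146 + (15.105146 − 25.784413)/3 = 11.545390
R(2,1) = 11.640773 + (11.640773 − 15.105146)/3 = 10.485982
R(3,1) = 10.698389 + (10.698389 − 11.640773)/3 = 10.384261
R(2,2) = 10.485982 + (10.485982 − 11.545390)/15 = 10.415355
R(3,2) = 10.384261 + (10.384261 − 10.485982)/15 = 10.377480
R(3,3) = 10.377480 + (10.377480 − 10.415355)/63 = 10.376879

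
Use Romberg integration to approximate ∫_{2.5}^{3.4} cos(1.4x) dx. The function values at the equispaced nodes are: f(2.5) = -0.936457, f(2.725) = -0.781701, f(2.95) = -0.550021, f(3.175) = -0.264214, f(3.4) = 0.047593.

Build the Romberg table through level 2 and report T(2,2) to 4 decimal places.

-0.4629

T(0,0) (trapezoid, 1 panel, h=0.9000): -0.399989
T(1,0) (trapezoid, 2 panels, h=0.4500): -0.447504
T(2,0) (trapezoid, 4 panels, h=0.2250): -0.459083
T(1,1) = -0.447504 + (-0.447504 − (-0.399989))/3 = -0.463342
T(2,1) = -0.459083 + (-0.459083 − (-0.447504))/3 = -0.462943
T(2,2) = -0.462943 + (-0.462943 − (-0.463342))/15 = -0.462916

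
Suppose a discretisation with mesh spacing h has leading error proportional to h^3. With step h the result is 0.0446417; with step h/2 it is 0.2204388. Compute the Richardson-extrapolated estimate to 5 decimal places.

0.24555

Extrapolated value = (8·A(h/2) − A(h)) / (8 − 1)
= (8·0.2204388 − 0.0446417) / 7
= 1.7188687 / 7 = 0.2455527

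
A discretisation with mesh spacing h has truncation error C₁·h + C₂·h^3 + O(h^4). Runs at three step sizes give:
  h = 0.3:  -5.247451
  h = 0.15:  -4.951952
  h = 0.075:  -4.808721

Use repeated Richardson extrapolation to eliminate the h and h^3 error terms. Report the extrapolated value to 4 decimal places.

First eliminate the h term (factor 2^1 = 2):
  B₁ = (2·(-4.951952) − (-5.247451))/1 = -4.656453
  B₂ = (2·(-4.808721) − (-4.951952))/1 = -4.665490
Then eliminate the h^3 term (factor 2^3 = 8):
  (8·(-4.665490) − (-4.656453))/7 = -4.666781

-4.6668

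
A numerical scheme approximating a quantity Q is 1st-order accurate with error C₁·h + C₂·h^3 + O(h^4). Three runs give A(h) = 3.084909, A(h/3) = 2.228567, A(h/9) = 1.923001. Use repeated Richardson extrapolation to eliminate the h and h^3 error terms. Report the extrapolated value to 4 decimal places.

First eliminate the h term (factor 3^1 = 3):
  B₁ = (3·2.228567 − 3.084909)/2 = 1.800396
  B₂ = (3·1.923001 − 2.228567)/2 = 1.770218
Then eliminate the h^3 term (factor 3^3 = 27):
  (27·1.770218 − 1.800396)/26 = 1.769057

1.7691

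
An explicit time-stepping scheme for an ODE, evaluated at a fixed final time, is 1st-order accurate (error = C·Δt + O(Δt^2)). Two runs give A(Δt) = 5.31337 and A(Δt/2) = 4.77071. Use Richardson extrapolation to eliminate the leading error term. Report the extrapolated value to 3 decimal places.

The leading error scales as Δt; refining by a factor of 2 reduces it by 2^1 = 2.
Extrapolated value = (2·A(Δt/2) − A(Δt)) / (2 − 1)
= (2·4.77071 − 5.31337) / 1
= 4.22805 / 1 = 4.22805

4.228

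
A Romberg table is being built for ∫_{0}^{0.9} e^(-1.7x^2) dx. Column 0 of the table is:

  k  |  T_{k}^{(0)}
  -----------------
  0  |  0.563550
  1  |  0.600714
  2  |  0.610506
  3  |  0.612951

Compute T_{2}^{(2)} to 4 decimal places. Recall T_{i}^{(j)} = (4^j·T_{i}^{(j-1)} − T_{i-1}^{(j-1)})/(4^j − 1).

T_{1}^{(1)} = 0.600714 + (0.600714 − 0.563550)/3 = 0.613102
T_{2}^{(1)} = 0.610506 + (0.610506 − 0.600714)/3 = 0.613770
T_{2}^{(2)} = (16·0.613770 − 0.613102) / 15 = 0.613815

0.6138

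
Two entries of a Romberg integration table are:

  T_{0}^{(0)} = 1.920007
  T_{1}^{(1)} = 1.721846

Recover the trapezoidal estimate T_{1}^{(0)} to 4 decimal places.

From T_{1}^{(1)} = (4·T_{1}^{(0)} − T_{0}^{(0)})/3, solve for T_{1}^{(0)}:
4·T_{1}^{(0)} = 3·1.721846 + 1.920007 = 7.085545
T_{1}^{(0)} = 1.771386

1.7714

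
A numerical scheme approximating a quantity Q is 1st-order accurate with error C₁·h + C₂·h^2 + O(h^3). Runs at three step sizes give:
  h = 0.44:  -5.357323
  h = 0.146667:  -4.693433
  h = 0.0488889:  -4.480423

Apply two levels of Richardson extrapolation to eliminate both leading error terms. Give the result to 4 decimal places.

First eliminate the h term (factor 3^1 = 3):
  B₁ = (3·(-4.693433) − (-5.357323))/2 = -4.361488
  B₂ = (3·(-4.480423) − (-4.693433))/2 = -4.373918
Then eliminate the h^2 term (factor 3^2 = 9):
  (9·(-4.373918) − (-4.361488))/8 = -4.375472

-4.3755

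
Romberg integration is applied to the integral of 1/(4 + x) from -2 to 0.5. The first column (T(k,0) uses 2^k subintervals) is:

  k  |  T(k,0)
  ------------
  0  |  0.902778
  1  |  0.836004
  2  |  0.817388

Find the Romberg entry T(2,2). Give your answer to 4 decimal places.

Richardson extrapolation on the trapezoidal column (denominator 4−1=3):
T(1,1) = (4·0.836004 − 0.902778) / 3 = 0.813746
T(2,1) = (4·0.817388 − 0.836004) / 3 = 0.811183
T(2,2) = 0.811183 + (0.811183 − 0.813746)/15 = 0.811012

0.8110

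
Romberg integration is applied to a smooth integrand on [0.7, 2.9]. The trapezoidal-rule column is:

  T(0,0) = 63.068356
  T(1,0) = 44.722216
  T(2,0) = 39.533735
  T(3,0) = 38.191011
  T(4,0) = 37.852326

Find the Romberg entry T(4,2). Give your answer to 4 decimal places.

37.7392

Richardson extrapolation on the trapezoidal column (denominator 4−1=3):
T(3,1) = (4·38.191011 − 39.533735) / 3 = 37.743436
T(4,1) = 37.852326 + (37.852326 − 38.191011)/3 = 37.739431
T(4,2) = (16·37.739431 − 37.743436) / 15 = 37.739164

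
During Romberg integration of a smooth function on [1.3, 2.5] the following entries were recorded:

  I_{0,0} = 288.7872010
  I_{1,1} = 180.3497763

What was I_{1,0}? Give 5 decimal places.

From I_{1,1} = (4·I_{1,0} − I_{0,0})/3, solve for I_{1,0}:
4·I_{1,0} = 3·180.3497763 + 288.7872010 = 829.8365299
I_{1,0} = 207.4591325

207.45913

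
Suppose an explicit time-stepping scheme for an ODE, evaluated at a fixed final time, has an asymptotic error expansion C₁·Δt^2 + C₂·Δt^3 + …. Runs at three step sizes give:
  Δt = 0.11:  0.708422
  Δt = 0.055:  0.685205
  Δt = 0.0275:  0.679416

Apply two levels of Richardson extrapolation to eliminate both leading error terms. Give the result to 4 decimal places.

0.6775

First eliminate the Δt^2 term (factor 2^2 = 4):
  B₁ = (4·0.685205 − 0.708422)/3 = 0.677466
  B₂ = (4·0.679416 − 0.685205)/3 = 0.677486
Then eliminate the Δt^3 term (factor 2^3 = 8):
  (8·0.677486 − 0.677466)/7 = 0.677489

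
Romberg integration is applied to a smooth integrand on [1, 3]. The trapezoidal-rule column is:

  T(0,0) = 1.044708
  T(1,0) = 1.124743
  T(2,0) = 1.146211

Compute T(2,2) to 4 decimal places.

Richardson extrapolation on the trapezoidal column (denominator 4−1=3):
T(1,1) = (4·1.124743 − 1.044708) / 3 = 1.151421
T(2,1) = 1.146211 + (1.146211 − 1.124743)/3 = 1.153367
T(2,2) = 1.153367 + (1.153367 − 1.151421)/15 = 1.153497

1.1535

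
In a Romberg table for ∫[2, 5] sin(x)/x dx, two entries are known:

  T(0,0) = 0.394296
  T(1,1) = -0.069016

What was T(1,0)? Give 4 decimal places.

0.0468

From T(1,1) = (4·T(1,0) − T(0,0))/3, solve for T(1,0):
4·T(1,0) = 3·(-0.069016) + 0.394296 = 0.187248
T(1,0) = 0.046812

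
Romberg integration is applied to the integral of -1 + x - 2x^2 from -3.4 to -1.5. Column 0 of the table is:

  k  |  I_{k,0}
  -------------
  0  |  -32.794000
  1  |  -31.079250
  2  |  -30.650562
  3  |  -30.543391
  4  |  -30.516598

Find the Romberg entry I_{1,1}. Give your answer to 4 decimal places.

-30.5077

Richardson extrapolation on the trapezoidal column (denominator 4−1=3):
I_{1,1} = (4·(-31.079250) − (-32.794000)) / 3 = -30.507667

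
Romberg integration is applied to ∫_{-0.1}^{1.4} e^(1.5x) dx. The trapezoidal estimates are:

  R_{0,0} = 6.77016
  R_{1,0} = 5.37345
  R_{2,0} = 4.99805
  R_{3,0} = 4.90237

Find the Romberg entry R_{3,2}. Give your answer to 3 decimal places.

4.870

R_{2,1} = (4·4.99805 − 5.37345) / 3 = 4.87292
R_{3,1} = (4·4.90237 − 4.99805) / 3 = 4.87048
R_{3,2} = (16·4.87048 − 4.87292) / 15 = 4.87032
(Column j=1 coincides with Simpson's rule on the same nodes.)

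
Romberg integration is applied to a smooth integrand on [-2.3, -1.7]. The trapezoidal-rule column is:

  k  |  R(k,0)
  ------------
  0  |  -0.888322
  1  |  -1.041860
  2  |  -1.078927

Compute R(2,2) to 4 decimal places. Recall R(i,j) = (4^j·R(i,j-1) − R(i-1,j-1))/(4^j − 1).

-1.0912

Richardson extrapolation on the trapezoidal column (denominator 4−1=3):
R(1,1) = (4·(-1.041860) − (-0.888322)) / 3 = -1.093039
R(2,1) = -1.078927 + (-1.078927 − (-1.041860))/3 = -1.091283
R(2,2) = -1.091283 + (-1.091283 − (-1.093039))/15 = -1.091166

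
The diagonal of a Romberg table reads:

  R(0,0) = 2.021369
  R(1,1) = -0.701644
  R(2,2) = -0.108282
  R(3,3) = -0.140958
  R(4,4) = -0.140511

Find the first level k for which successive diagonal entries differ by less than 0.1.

|R(1,1) − R(0,0)| = 2.723013 ≥ 0.1
|R(2,2) − R(1,1)| = 0.593362 ≥ 0.1
|R(3,3) − R(2,2)| = 0.032676 < 0.1

k = 3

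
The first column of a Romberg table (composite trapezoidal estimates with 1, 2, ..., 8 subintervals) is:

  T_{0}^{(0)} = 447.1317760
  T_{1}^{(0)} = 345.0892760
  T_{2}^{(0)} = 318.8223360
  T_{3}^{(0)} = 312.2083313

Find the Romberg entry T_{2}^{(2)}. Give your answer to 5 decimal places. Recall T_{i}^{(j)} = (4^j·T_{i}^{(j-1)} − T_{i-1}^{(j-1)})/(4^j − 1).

T_{1}^{(1)} = (4·345.0892760 − 447.1317760) / 3 = 311.0751093
T_{2}^{(1)} = 318.8223360 + (318.8223360 − 345.0892760)/3 = 310.0666893
T_{2}^{(2)} = 310.0666893 + (310.0666893 − 311.0751093)/15 = 309.9994613

309.99946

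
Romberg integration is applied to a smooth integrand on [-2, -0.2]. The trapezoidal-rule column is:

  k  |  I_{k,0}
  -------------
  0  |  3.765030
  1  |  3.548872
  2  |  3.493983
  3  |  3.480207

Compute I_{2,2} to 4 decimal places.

Richardson extrapolation on the trapezoidal column (denominator 4−1=3):
I_{1,1} = 3.548872 + (3.548872 − 3.765030)/3 = 3.476819
I_{2,1} = (4·3.493983 − 3.548872) / 3 = 3.475687
I_{2,2} = 3.475687 + (3.475687 − 3.476819)/15 = 3.475612
(Column j=1 coincides with Simpson's rule on the same nodes.)

3.4756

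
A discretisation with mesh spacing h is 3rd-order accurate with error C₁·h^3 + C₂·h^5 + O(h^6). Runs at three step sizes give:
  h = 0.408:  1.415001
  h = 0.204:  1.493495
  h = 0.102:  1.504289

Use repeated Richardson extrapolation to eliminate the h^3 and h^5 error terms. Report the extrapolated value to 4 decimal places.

First eliminate the h^3 term (factor 2^3 = 8):
  B₁ = (8·1.493495 − 1.415001)/7 = 1.504708
  B₂ = (8·1.504289 − 1.493495)/7 = 1.505831
Then eliminate the h^5 term (factor 2^5 = 32):
  (32·1.505831 − 1.504708)/31 = 1.505867

1.5059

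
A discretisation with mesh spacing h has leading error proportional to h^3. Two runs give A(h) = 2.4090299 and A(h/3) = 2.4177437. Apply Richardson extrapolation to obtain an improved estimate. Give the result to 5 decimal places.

The leading error scales as h^3; refining by a factor of 3 reduces it by 3^3 = 27.
Extrapolated value = (27·A(h/3) − A(h)) / (27 − 1)
= (27·2.4177437 − 2.4090299) / 26
= 62.8700500 / 26 = 2.4180788

2.41808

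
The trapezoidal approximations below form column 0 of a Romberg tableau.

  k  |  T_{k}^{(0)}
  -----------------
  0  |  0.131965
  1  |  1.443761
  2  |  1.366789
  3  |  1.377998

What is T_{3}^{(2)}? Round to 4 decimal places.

1.3844

T_{2}^{(1)} = 1.366789 + (1.366789 − 1.443761)/3 = 1.341132
T_{3}^{(1)} = (4·1.377998 − 1.366789) / 3 = 1.381734
T_{3}^{(2)} = (16·1.381734 − 1.341132) / 15 = 1.384441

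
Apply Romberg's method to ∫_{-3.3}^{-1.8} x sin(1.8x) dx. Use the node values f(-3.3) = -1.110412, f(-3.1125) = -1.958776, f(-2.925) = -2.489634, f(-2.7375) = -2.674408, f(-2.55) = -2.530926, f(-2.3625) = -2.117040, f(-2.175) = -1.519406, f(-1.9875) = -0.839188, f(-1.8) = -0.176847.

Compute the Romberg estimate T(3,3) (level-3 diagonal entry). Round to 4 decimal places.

-2.7951

T(0,0) (trapezoid, 1 panel, h=1.5000): -0.965444
T(1,0) (trapezoid, 2 panels, h=0.7500): -2.380917
T(2,0) (trapezoid, 4 panels, h=0.3750): -2.693848
T(3,0) (trapezoid, 8 panels, h=0.1875): -2.769939
T(1,1) = -2.380917 + (-2.380917 − (-0.965444))/3 = -2.852741
T(2,1) = -2.693848 + (-2.693848 − (-2.380917))/3 = -2.798158
T(3,1) = -2.769939 + (-2.769939 − (-2.693848))/3 = -2.795303
T(2,2) = -2.798158 + (-2.798158 − (-2.852741))/15 = -2.794519
T(3,2) = -2.795303 + (-2.795303 − (-2.798158))/15 = -2.795113
T(3,3) = -2.795113 + (-2.795113 − (-2.794519))/63 = -2.795122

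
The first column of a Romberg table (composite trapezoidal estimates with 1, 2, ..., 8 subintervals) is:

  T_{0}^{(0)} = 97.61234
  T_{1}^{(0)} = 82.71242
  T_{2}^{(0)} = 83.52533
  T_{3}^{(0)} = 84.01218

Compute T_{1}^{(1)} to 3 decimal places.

77.746

Richardson extrapolation on the trapezoidal column (denominator 4−1=3):
T_{1}^{(1)} = 82.71242 + (82.71242 − 97.61234)/3 = 77.74578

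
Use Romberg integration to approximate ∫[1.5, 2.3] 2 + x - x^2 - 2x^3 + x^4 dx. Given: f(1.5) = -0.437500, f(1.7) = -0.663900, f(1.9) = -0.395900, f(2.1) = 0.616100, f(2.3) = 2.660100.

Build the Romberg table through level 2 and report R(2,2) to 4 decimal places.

R(0,0) (trapezoid, 1 panel, h=0.8000): 0.889040
R(1,0) (trapezoid, 2 panels, h=0.4000): 0.286160
R(2,0) (trapezoid, 4 panels, h=0.2000): 0.133520
R(1,1) = 0.286160 + (0.286160 − 0.889040)/3 = 0.085200
R(2,1) = 0.133520 + (0.133520 − 0.286160)/3 = 0.082640
R(2,2) = 0.082640 + (0.082640 − 0.085200)/15 = 0.082469

0.0825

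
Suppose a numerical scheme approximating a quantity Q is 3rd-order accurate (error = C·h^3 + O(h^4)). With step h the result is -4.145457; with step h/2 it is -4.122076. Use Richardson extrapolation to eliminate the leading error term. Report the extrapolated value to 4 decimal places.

The leading error scales as h^3; refining by a factor of 2 reduces it by 2^3 = 8.
Extrapolated value = (8·A(h/2) − A(h)) / (8 − 1)
= (8·(-4.122076) − (-4.145457)) / 7
= -28.831151 / 7 = -4.118736

-4.1187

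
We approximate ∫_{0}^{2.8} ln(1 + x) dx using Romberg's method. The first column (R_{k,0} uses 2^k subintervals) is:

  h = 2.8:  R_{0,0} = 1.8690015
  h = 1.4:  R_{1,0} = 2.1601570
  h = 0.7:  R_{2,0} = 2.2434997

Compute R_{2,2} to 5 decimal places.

2.27222

Richardson extrapolation on the trapezoidal column (denominator 4−1=3):
R_{1,1} = 2.1601570 + (2.1601570 − 1.8690015)/3 = 2.2572088
R_{2,1} = 2.2434997 + (2.2434997 − 2.1601570)/3 = 2.2712806
R_{2,2} = (16·2.2712806 − 2.2572088) / 15 = 2.2722187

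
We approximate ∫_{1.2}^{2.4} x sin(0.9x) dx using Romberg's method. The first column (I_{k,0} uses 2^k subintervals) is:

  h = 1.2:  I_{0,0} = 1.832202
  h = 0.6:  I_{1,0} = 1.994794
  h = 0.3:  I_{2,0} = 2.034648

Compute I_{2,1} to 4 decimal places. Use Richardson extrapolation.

Richardson extrapolation on the trapezoidal column (denominator 4−1=3):
I_{2,1} = 2.034648 + (2.034648 − 1.994794)/3 = 2.047933

2.0479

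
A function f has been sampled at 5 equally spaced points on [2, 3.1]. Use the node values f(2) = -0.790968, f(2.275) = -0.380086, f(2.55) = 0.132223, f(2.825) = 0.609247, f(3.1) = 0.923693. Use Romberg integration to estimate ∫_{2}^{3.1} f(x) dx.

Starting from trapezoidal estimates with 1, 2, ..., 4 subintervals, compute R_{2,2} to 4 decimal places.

0.1204

R_{0,0} (trapezoid, 1 panel, h=1.1000): 0.072999
R_{1,0} (trapezoid, 2 panels, h=0.5500): 0.109222
R_{2,0} (trapezoid, 4 panels, h=0.2750): 0.117630
R_{1,1} = 0.109222 + (0.109222 − 0.072999)/3 = 0.121296
R_{2,1} = 0.117630 + (0.117630 − 0.109222)/3 = 0.120433
R_{2,2} = 0.120433 + (0.120433 − 0.121296)/15 = 0.120375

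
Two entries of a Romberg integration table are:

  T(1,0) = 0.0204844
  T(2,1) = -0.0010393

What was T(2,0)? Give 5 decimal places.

From T(2,1) = (4·T(2,0) − T(1,0))/3, solve for T(2,0):
4·T(2,0) = 3·(-0.0010393) + 0.0204844 = 0.0173665
T(2,0) = 0.0043416

0.00434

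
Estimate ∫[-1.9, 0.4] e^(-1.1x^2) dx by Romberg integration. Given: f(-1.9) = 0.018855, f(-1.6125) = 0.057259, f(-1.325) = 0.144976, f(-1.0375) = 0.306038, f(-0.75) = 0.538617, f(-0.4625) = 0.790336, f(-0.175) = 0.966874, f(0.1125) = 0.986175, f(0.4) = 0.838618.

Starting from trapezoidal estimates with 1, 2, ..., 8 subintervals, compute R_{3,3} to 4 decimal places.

R_{0,0} (trapezoid, 1 panel, h=2.3000): 0.986094
R_{1,0} (trapezoid, 2 panels, h=1.1500): 1.112457
R_{2,0} (trapezoid, 4 panels, h=0.5750): 1.195542
R_{3,0} (trapezoid, 8 panels, h=0.2875): 1.212966
R_{1,1} = 1.112457 + (1.112457 − 0.986094)/3 = 1.154578
R_{2,1} = 1.195542 + (1.195542 − 1.112457)/3 = 1.223237
R_{3,1} = 1.212966 + (1.212966 − 1.195542)/3 = 1.218774
R_{2,2} = 1.223237 + (1.223237 − 1.154578)/15 = 1.227814
R_{3,2} = 1.218774 + (1.218774 − 1.223237)/15 = 1.218476
R_{3,3} = 1.218476 + (1.218476 − 1.227814)/63 = 1.218328

1.2183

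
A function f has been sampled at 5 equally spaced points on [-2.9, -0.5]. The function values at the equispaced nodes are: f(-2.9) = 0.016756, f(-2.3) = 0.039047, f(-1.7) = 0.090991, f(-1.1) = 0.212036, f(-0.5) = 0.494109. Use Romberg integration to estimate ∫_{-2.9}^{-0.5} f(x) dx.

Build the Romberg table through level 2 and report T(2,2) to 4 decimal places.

T(0,0) (trapezoid, 1 panel, h=2.4000): 0.613038
T(1,0) (trapezoid, 2 panels, h=1.2000): 0.415708
T(2,0) (trapezoid, 4 panels, h=0.6000): 0.358504
T(1,1) = 0.415708 + (0.415708 − 0.613038)/3 = 0.349931
T(2,1) = 0.358504 + (0.358504 − 0.415708)/3 = 0.339436
T(2,2) = 0.339436 + (0.339436 − 0.349931)/15 = 0.338736

0.3387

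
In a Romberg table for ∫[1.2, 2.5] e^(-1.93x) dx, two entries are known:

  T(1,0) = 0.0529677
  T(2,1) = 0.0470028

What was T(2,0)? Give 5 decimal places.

From T(2,1) = (4·T(2,0) − T(1,0))/3, solve for T(2,0):
4·T(2,0) = 3·0.0470028 + 0.0529677 = 0.1939761
T(2,0) = 0.0484940

0.04849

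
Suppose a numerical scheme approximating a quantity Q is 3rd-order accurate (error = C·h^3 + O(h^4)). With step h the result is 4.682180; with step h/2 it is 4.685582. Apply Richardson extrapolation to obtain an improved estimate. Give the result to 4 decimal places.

The leading error scales as h^3; refining by a factor of 2 reduces it by 2^3 = 8.
Extrapolated value = (8·A(h/2) − A(h)) / (8 − 1)
= (8·4.685582 − 4.682180) / 7
= 32.802476 / 7 = 4.686068

4.6861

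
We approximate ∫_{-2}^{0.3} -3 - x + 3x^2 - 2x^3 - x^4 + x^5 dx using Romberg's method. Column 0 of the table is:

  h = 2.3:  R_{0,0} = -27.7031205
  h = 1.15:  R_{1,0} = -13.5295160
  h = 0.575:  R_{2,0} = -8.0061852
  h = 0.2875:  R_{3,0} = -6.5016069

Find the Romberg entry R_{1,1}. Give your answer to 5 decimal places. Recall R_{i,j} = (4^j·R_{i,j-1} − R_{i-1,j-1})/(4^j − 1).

-8.80498

Richardson extrapolation on the trapezoidal column (denominator 4−1=3):
R_{1,1} = (4·(-13.5295160) − (-27.7031205)) / 3 = -8.8049812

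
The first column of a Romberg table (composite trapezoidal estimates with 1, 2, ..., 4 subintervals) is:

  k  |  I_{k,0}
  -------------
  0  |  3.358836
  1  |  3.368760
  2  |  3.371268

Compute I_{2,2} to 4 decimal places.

3.3721

Richardson extrapolation on the trapezoidal column (denominator 4−1=3):
I_{1,1} = 3.368760 + (3.368760 − 3.358836)/3 = 3.372068
I_{2,1} = 3.371268 + (3.371268 − 3.368760)/3 = 3.372104
I_{2,2} = (16·3.372104 − 3.372068) / 15 = 3.372106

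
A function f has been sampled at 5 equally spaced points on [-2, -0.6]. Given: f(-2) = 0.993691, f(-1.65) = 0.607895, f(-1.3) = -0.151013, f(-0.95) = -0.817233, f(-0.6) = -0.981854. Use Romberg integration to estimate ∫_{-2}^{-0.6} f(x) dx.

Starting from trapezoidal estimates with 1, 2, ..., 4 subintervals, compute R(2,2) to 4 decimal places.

R(0,0) (trapezoid, 1 panel, h=1.4000): 0.008286
R(1,0) (trapezoid, 2 panels, h=0.7000): -0.101566
R(2,0) (trapezoid, 4 panels, h=0.3500): -0.124051
R(1,1) = -0.101566 + (-0.101566 − 0.008286)/3 = -0.138183
R(2,1) = -0.124051 + (-0.124051 − (-0.101566))/3 = -0.131546
R(2,2) = -0.131546 + (-0.131546 − (-0.138183))/15 = -0.131104

-0.1311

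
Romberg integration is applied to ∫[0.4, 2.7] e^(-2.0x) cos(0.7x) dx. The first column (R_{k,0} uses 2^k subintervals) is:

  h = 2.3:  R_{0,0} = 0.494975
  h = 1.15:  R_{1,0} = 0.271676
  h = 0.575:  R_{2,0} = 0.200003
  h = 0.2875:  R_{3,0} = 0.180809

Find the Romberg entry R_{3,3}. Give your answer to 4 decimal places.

0.1743

R_{1,1} = 0.271676 + (0.271676 − 0.494975)/3 = 0.197243
R_{2,1} = (4·0.200003 − 0.271676) / 3 = 0.176112
R_{3,1} = 0.180809 + (0.180809 − 0.200003)/3 = 0.174411
R_{2,2} = 0.176112 + (0.176112 − 0.197243)/15 = 0.174703
R_{3,2} = 0.174411 + (0.174411 − 0.176112)/15 = 0.174298
R_{3,3} = 0.174298 + (0.174298 − 0.174703)/63 = 0.174292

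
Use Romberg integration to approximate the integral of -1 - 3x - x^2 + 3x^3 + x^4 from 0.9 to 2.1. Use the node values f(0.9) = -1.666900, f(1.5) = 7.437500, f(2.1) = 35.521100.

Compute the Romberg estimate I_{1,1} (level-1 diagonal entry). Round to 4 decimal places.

I_{0,0} (trapezoid, 1 panel, h=1.2000): 20.312520
I_{1,0} (trapezoid, 2 panels, h=0.6000): 14.618760
I_{1,1} = 14.618760 + (14.618760 − 20.312520)/3 = 12.720840

12.7208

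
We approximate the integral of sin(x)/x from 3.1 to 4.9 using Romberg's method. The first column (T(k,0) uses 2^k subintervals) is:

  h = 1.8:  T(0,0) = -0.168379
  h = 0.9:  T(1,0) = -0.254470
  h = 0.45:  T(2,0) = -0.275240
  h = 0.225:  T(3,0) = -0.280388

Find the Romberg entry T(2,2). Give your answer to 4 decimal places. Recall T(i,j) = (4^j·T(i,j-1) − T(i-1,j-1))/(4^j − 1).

Richardson extrapolation on the trapezoidal column (denominator 4−1=3):
T(1,1) = -0.254470 + (-0.254470 − (-0.168379))/3 = -0.283167
T(2,1) = (4·(-0.275240) − (-0.254470)) / 3 = -0.282163
T(2,2) = (16·(-0.282163) − (-0.283167)) / 15 = -0.282096

-0.2821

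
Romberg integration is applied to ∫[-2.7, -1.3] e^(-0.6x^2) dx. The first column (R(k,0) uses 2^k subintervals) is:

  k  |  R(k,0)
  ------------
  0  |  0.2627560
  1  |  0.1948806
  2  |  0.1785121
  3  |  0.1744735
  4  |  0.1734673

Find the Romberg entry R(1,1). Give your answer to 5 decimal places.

R(1,1) = 0.1948806 + (0.1948806 − 0.2627560)/3 = 0.1722555
(Column j=1 coincides with Simpson's rule on the same nodes.)

0.17226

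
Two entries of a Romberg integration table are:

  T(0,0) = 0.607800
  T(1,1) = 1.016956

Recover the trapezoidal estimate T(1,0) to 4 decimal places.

0.9147

From T(1,1) = (4·T(1,0) − T(0,0))/3, solve for T(1,0):
4·T(1,0) = 3·1.016956 + 0.607800 = 3.658668
T(1,0) = 0.914667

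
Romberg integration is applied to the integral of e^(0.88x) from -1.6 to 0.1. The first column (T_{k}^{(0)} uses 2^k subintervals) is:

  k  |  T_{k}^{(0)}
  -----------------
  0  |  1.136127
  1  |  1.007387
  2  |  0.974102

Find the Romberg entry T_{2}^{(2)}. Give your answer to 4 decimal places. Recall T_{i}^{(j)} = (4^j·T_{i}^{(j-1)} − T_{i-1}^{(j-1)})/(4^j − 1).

0.9629

T_{1}^{(1)} = (4·1.007387 − 1.136127) / 3 = 0.964474
T_{2}^{(1)} = (4·0.974102 − 1.007387) / 3 = 0.963007
T_{2}^{(2)} = (16·0.963007 − 0.964474) / 15 = 0.962909
(Column j=1 coincides with Simpson's rule on the same nodes.)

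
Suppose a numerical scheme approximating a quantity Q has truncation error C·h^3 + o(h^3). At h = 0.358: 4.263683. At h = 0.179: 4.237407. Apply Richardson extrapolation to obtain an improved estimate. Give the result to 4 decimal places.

4.2337

Extrapolated value = (8·A(h/2) − A(h)) / (8 − 1)
= (8·4.237407 − 4.263683) / 7
= 29.635573 / 7 = 4.233653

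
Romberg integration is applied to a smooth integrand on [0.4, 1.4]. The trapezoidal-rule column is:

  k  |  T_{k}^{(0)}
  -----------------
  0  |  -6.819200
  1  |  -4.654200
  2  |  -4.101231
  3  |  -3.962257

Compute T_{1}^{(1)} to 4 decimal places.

Richardson extrapolation on the trapezoidal column (denominator 4−1=3):
T_{1}^{(1)} = -4.654200 + (-4.654200 − (-6.819200))/3 = -3.932533

-3.9325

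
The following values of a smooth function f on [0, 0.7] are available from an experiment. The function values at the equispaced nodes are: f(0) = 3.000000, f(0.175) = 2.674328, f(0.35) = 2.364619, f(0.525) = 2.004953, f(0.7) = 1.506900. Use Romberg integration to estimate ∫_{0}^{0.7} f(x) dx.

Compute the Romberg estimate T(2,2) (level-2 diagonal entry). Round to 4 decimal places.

T(0,0) (trapezoid, 1 panel, h=0.7000): 1.577415
T(1,0) (trapezoid, 2 panels, h=0.3500): 1.616324
T(2,0) (trapezoid, 4 panels, h=0.1750): 1.627036
T(1,1) = 1.616324 + (1.616324 − 1.577415)/3 = 1.629294
T(2,1) = 1.627036 + (1.627036 − 1.616324)/3 = 1.630607
T(2,2) = 1.630607 + (1.630607 − 1.629294)/15 = 1.630695

1.6307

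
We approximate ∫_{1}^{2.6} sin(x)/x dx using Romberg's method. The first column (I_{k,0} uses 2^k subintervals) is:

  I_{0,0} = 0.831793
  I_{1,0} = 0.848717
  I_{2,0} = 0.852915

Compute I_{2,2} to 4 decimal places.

Richardson extrapolation on the trapezoidal column (denominator 4−1=3):
I_{1,1} = 0.848717 + (0.848717 − 0.831793)/3 = 0.854358
I_{2,1} = (4·0.852915 − 0.848717) / 3 = 0.854314
I_{2,2} = 0.854314 + (0.854314 − 0.854358)/15 = 0.854311

0.8543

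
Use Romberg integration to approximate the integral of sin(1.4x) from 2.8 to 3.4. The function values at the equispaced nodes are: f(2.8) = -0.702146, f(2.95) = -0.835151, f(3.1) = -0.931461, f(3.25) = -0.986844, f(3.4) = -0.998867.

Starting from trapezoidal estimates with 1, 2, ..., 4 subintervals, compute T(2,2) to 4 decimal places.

T(0,0) (trapezoid, 1 panel, h=0.6000): -0.510304
T(1,0) (trapezoid, 2 panels, h=0.3000): -0.534590
T(2,0) (trapezoid, 4 panels, h=0.1500): -0.540594
T(1,1) = -0.534590 + (-0.534590 − (-0.510304))/3 = -0.542685
T(2,1) = -0.540594 + (-0.540594 − (-0.534590))/3 = -0.542595
T(2,2) = -0.542595 + (-0.542595 − (-0.542685))/15 = -0.542589

-0.5426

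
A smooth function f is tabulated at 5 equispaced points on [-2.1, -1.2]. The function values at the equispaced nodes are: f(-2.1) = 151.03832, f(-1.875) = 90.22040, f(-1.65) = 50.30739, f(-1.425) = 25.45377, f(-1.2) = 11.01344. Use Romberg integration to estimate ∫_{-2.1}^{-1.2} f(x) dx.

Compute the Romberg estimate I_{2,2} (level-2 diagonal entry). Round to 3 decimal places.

54.396

I_{0,0} (trapezoid, 1 panel, h=0.9000): 72.92329
I_{1,0} (trapezoid, 2 panels, h=0.4500): 59.09997
I_{2,0} (trapezoid, 4 panels, h=0.2250): 55.57667
I_{1,1} = 59.09997 + (59.09997 − 72.92329)/3 = 54.49220
I_{2,1} = 55.57667 + (55.57667 − 59.09997)/3 = 54.40224
I_{2,2} = 54.40224 + (54.40224 − 54.49220)/15 = 54.39624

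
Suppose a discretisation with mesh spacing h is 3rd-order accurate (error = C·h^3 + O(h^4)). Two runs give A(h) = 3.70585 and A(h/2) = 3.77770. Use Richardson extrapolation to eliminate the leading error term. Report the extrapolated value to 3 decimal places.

The leading error scales as h^3; refining by a factor of 2 reduces it by 2^3 = 8.
Extrapolated value = (8·A(h/2) − A(h)) / (8 − 1)
= (8·3.77770 − 3.70585) / 7
= 26.51575 / 7 = 3.78796

3.788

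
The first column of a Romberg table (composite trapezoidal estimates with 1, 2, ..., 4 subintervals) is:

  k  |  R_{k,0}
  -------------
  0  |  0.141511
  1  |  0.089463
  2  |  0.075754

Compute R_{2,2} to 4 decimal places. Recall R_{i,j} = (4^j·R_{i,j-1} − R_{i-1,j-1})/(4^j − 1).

0.0711

Richardson extrapolation on the trapezoidal column (denominator 4−1=3):
R_{1,1} = 0.089463 + (0.089463 − 0.141511)/3 = 0.072114
R_{2,1} = (4·0.075754 − 0.089463) / 3 = 0.071184
R_{2,2} = 0.071184 + (0.071184 − 0.072114)/15 = 0.071122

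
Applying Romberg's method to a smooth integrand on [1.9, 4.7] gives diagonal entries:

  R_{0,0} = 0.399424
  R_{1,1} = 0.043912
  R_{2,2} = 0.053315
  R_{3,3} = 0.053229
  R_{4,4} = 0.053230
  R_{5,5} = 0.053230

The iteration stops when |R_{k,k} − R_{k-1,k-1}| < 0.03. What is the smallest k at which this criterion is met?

k = 2

|R_{1,1} − R_{0,0}| = 0.355512 ≥ 0.03
|R_{2,2} − R_{1,1}| = 0.009403 < 0.03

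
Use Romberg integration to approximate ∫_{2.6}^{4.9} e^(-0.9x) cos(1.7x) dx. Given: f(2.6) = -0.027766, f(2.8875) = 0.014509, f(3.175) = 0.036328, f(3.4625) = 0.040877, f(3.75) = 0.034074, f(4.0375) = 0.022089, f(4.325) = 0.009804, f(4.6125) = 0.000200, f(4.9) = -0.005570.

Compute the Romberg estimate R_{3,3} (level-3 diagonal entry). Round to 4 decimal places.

R_{0,0} (trapezoid, 1 panel, h=2.3000): -0.038336
R_{1,0} (trapezoid, 2 panels, h=1.1500): 0.020017
R_{2,0} (trapezoid, 4 panels, h=0.5750): 0.036534
R_{3,0} (trapezoid, 8 panels, h=0.2875): 0.040599
R_{1,1} = 0.020017 + (0.020017 − (-0.038336))/3 = 0.039468
R_{2,1} = 0.036534 + (0.036534 − 0.020017)/3 = 0.042040
R_{3,1} = 0.040599 + (0.040599 − 0.036534)/3 = 0.041954
R_{2,2} = 0.042040 + (0.042040 − 0.039468)/15 = 0.042211
R_{3,2} = 0.041954 + (0.041954 − 0.042040)/15 = 0.041948
R_{3,3} = 0.041948 + (0.041948 − 0.042211)/63 = 0.041944

0.0419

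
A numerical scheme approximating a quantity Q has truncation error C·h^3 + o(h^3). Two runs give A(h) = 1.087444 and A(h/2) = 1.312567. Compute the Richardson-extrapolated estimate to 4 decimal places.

1.3447

The leading error scales as h^3; refining by a factor of 2 reduces it by 2^3 = 8.
Extrapolated value = (8·A(h/2) − A(h)) / (8 − 1)
= (8·1.312567 − 1.087444) / 7
= 9.413092 / 7 = 1.344727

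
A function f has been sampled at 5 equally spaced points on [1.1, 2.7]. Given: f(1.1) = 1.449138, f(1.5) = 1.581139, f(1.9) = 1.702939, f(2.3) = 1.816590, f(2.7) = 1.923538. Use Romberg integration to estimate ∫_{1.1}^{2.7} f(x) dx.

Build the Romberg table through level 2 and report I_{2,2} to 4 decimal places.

I_{0,0} (trapezoid, 1 panel, h=1.6000): 2.698141
I_{1,0} (trapezoid, 2 panels, h=0.8000): 2.711422
I_{2,0} (trapezoid, 4 panels, h=0.4000): 2.714802
I_{1,1} = 2.711422 + (2.711422 − 2.698141)/3 = 2.715849
I_{2,1} = 2.714802 + (2.714802 − 2.711422)/3 = 2.715929
I_{2,2} = 2.715929 + (2.715929 − 2.715849)/15 = 2.715934

2.7159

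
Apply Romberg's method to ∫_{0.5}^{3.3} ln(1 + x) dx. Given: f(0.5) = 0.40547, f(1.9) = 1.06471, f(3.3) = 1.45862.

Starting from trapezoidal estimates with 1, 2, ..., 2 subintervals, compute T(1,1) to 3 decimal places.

T(0,0) (trapezoid, 1 panel, h=2.8000): 2.60973
T(1,0) (trapezoid, 2 panels, h=1.4000): 2.79546
T(1,1) = 2.79546 + (2.79546 − 2.60973)/3 = 2.85737

2.857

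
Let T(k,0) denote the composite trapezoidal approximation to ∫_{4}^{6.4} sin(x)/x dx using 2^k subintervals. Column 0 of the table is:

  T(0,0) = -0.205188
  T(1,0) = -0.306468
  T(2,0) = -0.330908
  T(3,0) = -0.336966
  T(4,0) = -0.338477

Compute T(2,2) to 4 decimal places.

-0.3390

Richardson extrapolation on the trapezoidal column (denominator 4−1=3):
T(1,1) = -0.306468 + (-0.306468 − (-0.205188))/3 = -0.340228
T(2,1) = -0.330908 + (-0.330908 − (-0.306468))/3 = -0.339055
T(2,2) = -0.339055 + (-0.339055 − (-0.340228))/15 = -0.338977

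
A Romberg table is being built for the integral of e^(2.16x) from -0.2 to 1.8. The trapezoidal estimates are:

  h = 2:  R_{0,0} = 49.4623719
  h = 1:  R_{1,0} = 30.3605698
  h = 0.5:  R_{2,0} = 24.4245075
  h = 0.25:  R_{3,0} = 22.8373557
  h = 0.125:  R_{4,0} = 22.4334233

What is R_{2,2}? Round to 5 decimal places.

22.34265

R_{1,1} = (4·30.3605698 − 49.4623719) / 3 = 23.9933024
R_{2,1} = (4·24.4245075 − 30.3605698) / 3 = 22.4458201
R_{2,2} = (16·22.4458201 − 23.9933024) / 15 = 22.3426546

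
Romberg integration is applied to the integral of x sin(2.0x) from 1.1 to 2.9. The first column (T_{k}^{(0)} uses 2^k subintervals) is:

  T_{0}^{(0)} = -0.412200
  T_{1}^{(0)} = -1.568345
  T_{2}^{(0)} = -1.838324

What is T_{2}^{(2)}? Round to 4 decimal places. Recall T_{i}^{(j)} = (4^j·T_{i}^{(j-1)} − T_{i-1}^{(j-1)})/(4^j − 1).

T_{1}^{(1)} = (4·(-1.568345) − (-0.412200)) / 3 = -1.953727
T_{2}^{(1)} = (4·(-1.838324) − (-1.568345)) / 3 = -1.928317
T_{2}^{(2)} = -1.928317 + (-1.928317 − (-1.953727))/15 = -1.926623

-1.9266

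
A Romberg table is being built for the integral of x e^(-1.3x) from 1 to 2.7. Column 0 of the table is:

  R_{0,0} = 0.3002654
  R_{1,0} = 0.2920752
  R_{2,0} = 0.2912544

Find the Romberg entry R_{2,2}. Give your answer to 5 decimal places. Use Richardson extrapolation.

0.29109

Richardson extrapolation on the trapezoidal column (denominator 4−1=3):
R_{1,1} = (4·0.2920752 − 0.3002654) / 3 = 0.2893451
R_{2,1} = (4·0.2912544 − 0.2920752) / 3 = 0.2909808
R_{2,2} = 0.2909808 + (0.2909808 − 0.2893451)/15 = 0.2910898
(Column j=1 coincides with Simpson's rule on the same nodes.)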